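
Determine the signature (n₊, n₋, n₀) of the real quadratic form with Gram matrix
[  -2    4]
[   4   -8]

step 0: pivot -2 → sign −
step 1: row/col 1 already zero → sign 0
signature = (0, 1, 1)

Answer: (0, 1, 1)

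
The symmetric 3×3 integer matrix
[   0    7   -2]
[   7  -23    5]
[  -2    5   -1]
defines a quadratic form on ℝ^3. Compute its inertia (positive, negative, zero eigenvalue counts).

step 0: pivot -23 → sign −
step 1: pivot 49/23 → sign +
step 2: pivot -1/49 → sign −
signature = (1, 2, 0)

Answer: (1, 2, 0)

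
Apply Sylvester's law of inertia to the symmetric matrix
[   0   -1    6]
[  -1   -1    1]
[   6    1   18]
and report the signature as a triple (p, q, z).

Answer: (1, 2, 0)

Derivation:
step 0: pivot -1 → sign −
step 1: pivot 1 → sign +
step 2: pivot -6 → sign −
signature = (1, 2, 0)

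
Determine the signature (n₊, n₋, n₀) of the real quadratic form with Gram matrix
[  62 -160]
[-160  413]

step 0: pivot 62 → sign +
step 1: pivot 3/31 → sign +
signature = (2, 0, 0)

Answer: (2, 0, 0)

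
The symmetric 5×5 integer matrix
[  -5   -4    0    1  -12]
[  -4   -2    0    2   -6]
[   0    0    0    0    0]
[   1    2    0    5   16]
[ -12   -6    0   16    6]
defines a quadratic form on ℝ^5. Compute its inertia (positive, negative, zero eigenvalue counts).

Answer: (2, 2, 1)

Derivation:
step 0: pivot -5 → sign −
step 1: pivot 6/5 → sign +
step 2: pivot 4 → sign +
step 3: pivot -1 → sign −
step 4: row/col 4 already zero → sign 0
signature = (2, 2, 1)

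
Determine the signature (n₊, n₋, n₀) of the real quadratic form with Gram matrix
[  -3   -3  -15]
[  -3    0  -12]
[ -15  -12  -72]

Answer: (1, 1, 1)

Derivation:
step 0: pivot -3 → sign −
step 1: pivot 3 → sign +
step 2: row/col 2 already zero → sign 0
signature = (1, 1, 1)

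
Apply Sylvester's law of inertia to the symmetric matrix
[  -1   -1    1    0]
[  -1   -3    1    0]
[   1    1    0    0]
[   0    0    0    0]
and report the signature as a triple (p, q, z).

step 0: pivot -1 → sign −
step 1: pivot -2 → sign −
step 2: pivot 1 → sign +
step 3: row/col 3 already zero → sign 0
signature = (1, 2, 1)

Answer: (1, 2, 1)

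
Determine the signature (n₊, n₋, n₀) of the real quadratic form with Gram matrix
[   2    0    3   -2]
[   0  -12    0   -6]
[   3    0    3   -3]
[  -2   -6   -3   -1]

step 0: pivot 2 → sign +
step 1: pivot -12 → sign −
step 2: pivot -3/2 → sign −
step 3: row/col 3 already zero → sign 0
signature = (1, 2, 1)

Answer: (1, 2, 1)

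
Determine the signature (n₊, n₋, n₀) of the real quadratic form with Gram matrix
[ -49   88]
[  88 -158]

step 0: pivot -49 → sign −
step 1: pivot 2/49 → sign +
signature = (1, 1, 0)

Answer: (1, 1, 0)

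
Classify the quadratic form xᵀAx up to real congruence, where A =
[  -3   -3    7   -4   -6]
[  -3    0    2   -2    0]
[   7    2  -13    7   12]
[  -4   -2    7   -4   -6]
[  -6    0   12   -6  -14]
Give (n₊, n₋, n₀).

Answer: (2, 3, 0)

Derivation:
step 0: pivot -3 → sign −
step 1: pivot 3 → sign +
step 2: pivot -5 → sign −
step 3: pivot 1/5 → sign +
step 4: pivot -2 → sign −
signature = (2, 3, 0)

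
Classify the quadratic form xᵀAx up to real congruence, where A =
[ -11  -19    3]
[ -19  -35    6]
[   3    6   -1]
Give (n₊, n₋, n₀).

step 0: pivot -11 → sign −
step 1: pivot -24/11 → sign −
step 2: pivot 1/8 → sign +
signature = (1, 2, 0)

Answer: (1, 2, 0)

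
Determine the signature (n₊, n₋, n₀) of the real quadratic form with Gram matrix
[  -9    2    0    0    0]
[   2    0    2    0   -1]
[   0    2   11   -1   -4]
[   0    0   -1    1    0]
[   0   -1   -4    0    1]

step 0: pivot -9 → sign −
step 1: pivot 4/9 → sign +
step 2: pivot 2 → sign +
step 3: pivot 1/2 → sign +
step 4: pivot -3/2 → sign −
signature = (3, 2, 0)

Answer: (3, 2, 0)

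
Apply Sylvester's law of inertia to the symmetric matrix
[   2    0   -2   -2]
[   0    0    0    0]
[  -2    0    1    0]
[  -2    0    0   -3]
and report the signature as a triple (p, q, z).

step 0: pivot 2 → sign +
step 1: pivot -1 → sign −
step 2: pivot -1 → sign −
step 3: row/col 3 already zero → sign 0
signature = (1, 2, 1)

Answer: (1, 2, 1)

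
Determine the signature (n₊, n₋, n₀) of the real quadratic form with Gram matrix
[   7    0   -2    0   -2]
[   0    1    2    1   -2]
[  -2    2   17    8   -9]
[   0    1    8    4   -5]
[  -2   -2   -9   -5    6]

step 0: pivot 7 → sign +
step 1: pivot 1 → sign +
step 2: pivot 87/7 → sign +
step 3: pivot 3/29 → sign +
step 4: pivot -2 → sign −
signature = (4, 1, 0)

Answer: (4, 1, 0)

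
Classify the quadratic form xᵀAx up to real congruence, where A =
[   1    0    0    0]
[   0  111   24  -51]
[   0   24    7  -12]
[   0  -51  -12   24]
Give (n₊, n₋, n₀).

step 0: pivot 1 → sign +
step 1: pivot 111 → sign +
step 2: pivot 67/37 → sign +
step 3: pivot 3/67 → sign +
signature = (4, 0, 0)

Answer: (4, 0, 0)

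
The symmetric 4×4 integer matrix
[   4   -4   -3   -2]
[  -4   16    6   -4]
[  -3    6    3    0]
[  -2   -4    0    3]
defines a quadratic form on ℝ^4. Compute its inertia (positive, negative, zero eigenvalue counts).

step 0: pivot 4 → sign +
step 1: pivot 12 → sign +
step 2: pivot -1 → sign −
step 3: row/col 3 already zero → sign 0
signature = (2, 1, 1)

Answer: (2, 1, 1)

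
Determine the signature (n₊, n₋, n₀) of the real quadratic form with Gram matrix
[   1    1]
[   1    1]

Answer: (1, 0, 1)

Derivation:
step 0: pivot 1 → sign +
step 1: row/col 1 already zero → sign 0
signature = (1, 0, 1)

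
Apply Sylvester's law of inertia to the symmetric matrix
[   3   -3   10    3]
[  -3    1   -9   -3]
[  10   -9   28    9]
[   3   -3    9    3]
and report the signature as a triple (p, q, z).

Answer: (2, 2, 0)

Derivation:
step 0: pivot 3 → sign +
step 1: pivot -2 → sign −
step 2: pivot -29/6 → sign −
step 3: pivot 6/29 → sign +
signature = (2, 2, 0)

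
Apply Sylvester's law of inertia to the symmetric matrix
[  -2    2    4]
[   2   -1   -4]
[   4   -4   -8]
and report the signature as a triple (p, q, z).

Answer: (1, 1, 1)

Derivation:
step 0: pivot -2 → sign −
step 1: pivot 1 → sign +
step 2: row/col 2 already zero → sign 0
signature = (1, 1, 1)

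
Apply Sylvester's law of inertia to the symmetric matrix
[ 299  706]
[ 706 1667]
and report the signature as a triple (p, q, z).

Answer: (1, 1, 0)

Derivation:
step 0: pivot 299 → sign +
step 1: pivot -3/299 → sign −
signature = (1, 1, 0)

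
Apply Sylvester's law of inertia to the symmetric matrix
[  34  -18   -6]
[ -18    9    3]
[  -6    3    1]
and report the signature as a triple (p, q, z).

Answer: (1, 1, 1)

Derivation:
step 0: pivot 34 → sign +
step 1: pivot -9/17 → sign −
step 2: row/col 2 already zero → sign 0
signature = (1, 1, 1)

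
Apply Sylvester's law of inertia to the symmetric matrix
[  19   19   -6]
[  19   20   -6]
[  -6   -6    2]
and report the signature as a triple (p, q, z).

Answer: (3, 0, 0)

Derivation:
step 0: pivot 19 → sign +
step 1: pivot 1 → sign +
step 2: pivot 2/19 → sign +
signature = (3, 0, 0)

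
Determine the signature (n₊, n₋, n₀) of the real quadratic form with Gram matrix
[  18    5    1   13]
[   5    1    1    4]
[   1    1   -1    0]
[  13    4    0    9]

step 0: pivot 18 → sign +
step 1: pivot -7/18 → sign −
step 2: pivot 2/7 → sign +
step 3: row/col 3 already zero → sign 0
signature = (2, 1, 1)

Answer: (2, 1, 1)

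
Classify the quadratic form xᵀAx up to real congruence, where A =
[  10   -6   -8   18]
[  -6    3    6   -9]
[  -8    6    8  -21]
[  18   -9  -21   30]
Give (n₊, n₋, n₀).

step 0: pivot 10 → sign +
step 1: pivot -3/5 → sign −
step 2: pivot 4 → sign +
step 3: pivot 3/4 → sign +
signature = (3, 1, 0)

Answer: (3, 1, 0)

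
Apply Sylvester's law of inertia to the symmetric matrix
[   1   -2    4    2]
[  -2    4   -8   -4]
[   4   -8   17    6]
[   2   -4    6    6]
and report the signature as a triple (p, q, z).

Answer: (2, 1, 1)

Derivation:
step 0: pivot 1 → sign +
step 1: pivot 1 → sign +
step 2: pivot -2 → sign −
step 3: row/col 3 already zero → sign 0
signature = (2, 1, 1)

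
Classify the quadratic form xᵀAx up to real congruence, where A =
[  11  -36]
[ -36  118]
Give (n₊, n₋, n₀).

Answer: (2, 0, 0)

Derivation:
step 0: pivot 11 → sign +
step 1: pivot 2/11 → sign +
signature = (2, 0, 0)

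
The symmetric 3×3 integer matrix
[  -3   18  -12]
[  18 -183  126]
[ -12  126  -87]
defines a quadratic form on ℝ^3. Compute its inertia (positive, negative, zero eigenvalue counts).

step 0: pivot -3 → sign −
step 1: pivot -75 → sign −
step 2: pivot -3/25 → sign −
signature = (0, 3, 0)

Answer: (0, 3, 0)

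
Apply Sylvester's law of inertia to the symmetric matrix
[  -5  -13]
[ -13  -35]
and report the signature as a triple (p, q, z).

Answer: (0, 2, 0)

Derivation:
step 0: pivot -5 → sign −
step 1: pivot -6/5 → sign −
signature = (0, 2, 0)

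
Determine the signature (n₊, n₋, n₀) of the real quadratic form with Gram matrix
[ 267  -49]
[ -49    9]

Answer: (2, 0, 0)

Derivation:
step 0: pivot 267 → sign +
step 1: pivot 2/267 → sign +
signature = (2, 0, 0)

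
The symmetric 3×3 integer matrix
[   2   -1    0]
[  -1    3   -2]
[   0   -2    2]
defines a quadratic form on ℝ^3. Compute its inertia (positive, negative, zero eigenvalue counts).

Answer: (3, 0, 0)

Derivation:
step 0: pivot 2 → sign +
step 1: pivot 5/2 → sign +
step 2: pivot 2/5 → sign +
signature = (3, 0, 0)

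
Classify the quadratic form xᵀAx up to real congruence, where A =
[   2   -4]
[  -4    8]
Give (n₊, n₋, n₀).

Answer: (1, 0, 1)

Derivation:
step 0: pivot 2 → sign +
step 1: row/col 1 already zero → sign 0
signature = (1, 0, 1)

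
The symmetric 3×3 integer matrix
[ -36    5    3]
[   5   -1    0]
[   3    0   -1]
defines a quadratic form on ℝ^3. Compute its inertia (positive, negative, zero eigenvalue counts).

step 0: pivot -36 → sign −
step 1: pivot -11/36 → sign −
step 2: pivot -2/11 → sign −
signature = (0, 3, 0)

Answer: (0, 3, 0)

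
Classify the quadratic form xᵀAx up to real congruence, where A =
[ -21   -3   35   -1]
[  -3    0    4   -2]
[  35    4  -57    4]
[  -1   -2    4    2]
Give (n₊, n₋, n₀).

Answer: (1, 3, 0)

Derivation:
step 0: pivot -21 → sign −
step 1: pivot 3/7 → sign +
step 2: pivot -1 → sign −
step 3: pivot -2 → sign −
signature = (1, 3, 0)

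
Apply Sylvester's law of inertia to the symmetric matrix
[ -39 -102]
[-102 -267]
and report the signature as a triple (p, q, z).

step 0: pivot -39 → sign −
step 1: pivot -3/13 → sign −
signature = (0, 2, 0)

Answer: (0, 2, 0)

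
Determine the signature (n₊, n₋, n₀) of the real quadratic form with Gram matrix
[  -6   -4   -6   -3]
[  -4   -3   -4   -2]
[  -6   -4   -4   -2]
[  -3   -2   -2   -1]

step 0: pivot -6 → sign −
step 1: pivot -1/3 → sign −
step 2: pivot 2 → sign +
step 3: row/col 3 already zero → sign 0
signature = (1, 2, 1)

Answer: (1, 2, 1)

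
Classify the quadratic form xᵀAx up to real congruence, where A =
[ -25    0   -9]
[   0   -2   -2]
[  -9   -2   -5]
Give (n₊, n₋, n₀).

Answer: (1, 2, 0)

Derivation:
step 0: pivot -25 → sign −
step 1: pivot -2 → sign −
step 2: pivot 6/25 → sign +
signature = (1, 2, 0)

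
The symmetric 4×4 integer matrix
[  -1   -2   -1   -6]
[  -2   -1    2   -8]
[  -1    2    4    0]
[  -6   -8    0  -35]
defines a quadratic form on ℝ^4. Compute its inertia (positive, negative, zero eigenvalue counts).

step 0: pivot -1 → sign −
step 1: pivot 3 → sign +
step 2: pivot -1/3 → sign −
step 3: pivot -3 → sign −
signature = (1, 3, 0)

Answer: (1, 3, 0)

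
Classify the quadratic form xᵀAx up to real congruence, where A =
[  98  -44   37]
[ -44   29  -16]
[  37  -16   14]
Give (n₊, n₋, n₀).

Answer: (2, 1, 0)

Derivation:
step 0: pivot 98 → sign +
step 1: pivot 453/49 → sign +
step 2: pivot -3/302 → sign −
signature = (2, 1, 0)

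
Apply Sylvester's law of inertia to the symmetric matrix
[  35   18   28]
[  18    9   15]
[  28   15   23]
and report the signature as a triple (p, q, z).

step 0: pivot 35 → sign +
step 1: pivot -9/35 → sign −
step 2: pivot 2 → sign +
signature = (2, 1, 0)

Answer: (2, 1, 0)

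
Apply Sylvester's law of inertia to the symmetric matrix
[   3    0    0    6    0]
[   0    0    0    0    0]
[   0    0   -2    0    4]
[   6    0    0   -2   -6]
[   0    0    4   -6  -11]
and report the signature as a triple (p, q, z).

step 0: pivot 3 → sign +
step 1: pivot -2 → sign −
step 2: pivot -14 → sign −
step 3: pivot -3/7 → sign −
step 4: row/col 4 already zero → sign 0
signature = (1, 3, 1)

Answer: (1, 3, 1)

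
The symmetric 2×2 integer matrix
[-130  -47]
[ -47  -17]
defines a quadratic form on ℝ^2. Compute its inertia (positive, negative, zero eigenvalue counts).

Answer: (0, 2, 0)

Derivation:
step 0: pivot -130 → sign −
step 1: pivot -1/130 → sign −
signature = (0, 2, 0)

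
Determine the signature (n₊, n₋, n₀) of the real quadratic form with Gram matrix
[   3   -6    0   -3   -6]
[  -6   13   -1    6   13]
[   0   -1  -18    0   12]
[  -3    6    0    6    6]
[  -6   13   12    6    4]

Answer: (3, 2, 0)

Derivation:
step 0: pivot 3 → sign +
step 1: pivot 1 → sign +
step 2: pivot -19 → sign −
step 3: pivot 3 → sign +
step 4: pivot -2/19 → sign −
signature = (3, 2, 0)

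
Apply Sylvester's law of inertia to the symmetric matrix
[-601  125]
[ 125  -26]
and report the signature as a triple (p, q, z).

Answer: (0, 2, 0)

Derivation:
step 0: pivot -601 → sign −
step 1: pivot -1/601 → sign −
signature = (0, 2, 0)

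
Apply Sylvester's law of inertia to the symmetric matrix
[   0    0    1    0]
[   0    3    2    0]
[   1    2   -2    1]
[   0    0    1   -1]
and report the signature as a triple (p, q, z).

Answer: (2, 2, 0)

Derivation:
step 0: pivot 3 → sign +
step 1: pivot -10/3 → sign −
step 2: pivot 3/10 → sign +
step 3: pivot -1 → sign −
signature = (2, 2, 0)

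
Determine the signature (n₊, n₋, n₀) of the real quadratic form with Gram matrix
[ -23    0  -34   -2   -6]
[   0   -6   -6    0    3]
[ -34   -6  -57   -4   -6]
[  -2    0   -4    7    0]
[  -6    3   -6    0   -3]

Answer: (2, 3, 0)

Derivation:
step 0: pivot -23 → sign −
step 1: pivot -6 → sign −
step 2: pivot -17/23 → sign −
step 3: pivot 147/17 → sign +
step 4: pivot 3/98 → sign +
signature = (2, 3, 0)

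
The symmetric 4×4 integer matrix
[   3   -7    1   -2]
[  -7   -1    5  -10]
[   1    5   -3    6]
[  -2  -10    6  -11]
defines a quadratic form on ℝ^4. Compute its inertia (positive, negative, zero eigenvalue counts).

step 0: pivot 3 → sign +
step 1: pivot -52/3 → sign −
step 2: pivot -3/13 → sign −
step 3: pivot 1 → sign +
signature = (2, 2, 0)

Answer: (2, 2, 0)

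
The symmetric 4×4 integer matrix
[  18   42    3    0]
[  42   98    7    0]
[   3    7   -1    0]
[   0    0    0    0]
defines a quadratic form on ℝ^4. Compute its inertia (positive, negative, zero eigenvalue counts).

step 0: pivot 18 → sign +
step 1: pivot -3/2 → sign −
step 2: row/col 2 already zero → sign 0
step 3: row/col 3 already zero → sign 0
signature = (1, 1, 2)

Answer: (1, 1, 2)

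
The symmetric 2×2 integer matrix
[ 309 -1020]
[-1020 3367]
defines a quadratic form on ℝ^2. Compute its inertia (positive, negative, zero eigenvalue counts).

Answer: (2, 0, 0)

Derivation:
step 0: pivot 309 → sign +
step 1: pivot 1/103 → sign +
signature = (2, 0, 0)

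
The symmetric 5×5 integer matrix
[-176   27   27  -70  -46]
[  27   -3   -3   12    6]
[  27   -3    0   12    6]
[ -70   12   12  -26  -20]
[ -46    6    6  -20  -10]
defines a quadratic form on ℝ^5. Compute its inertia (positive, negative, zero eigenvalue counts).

step 0: pivot -176 → sign −
step 1: pivot 201/176 → sign +
step 2: pivot 3 → sign +
step 3: pivot 30/67 → sign +
step 4: pivot 2/5 → sign +
signature = (4, 1, 0)

Answer: (4, 1, 0)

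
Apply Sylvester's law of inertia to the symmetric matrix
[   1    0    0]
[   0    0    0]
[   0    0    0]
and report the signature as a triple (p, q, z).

Answer: (1, 0, 2)

Derivation:
step 0: pivot 1 → sign +
step 1: row/col 1 already zero → sign 0
step 2: row/col 2 already zero → sign 0
signature = (1, 0, 2)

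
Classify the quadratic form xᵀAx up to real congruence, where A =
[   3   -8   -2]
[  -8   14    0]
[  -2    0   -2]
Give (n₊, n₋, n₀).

step 0: pivot 3 → sign +
step 1: pivot -22/3 → sign −
step 2: pivot 6/11 → sign +
signature = (2, 1, 0)

Answer: (2, 1, 0)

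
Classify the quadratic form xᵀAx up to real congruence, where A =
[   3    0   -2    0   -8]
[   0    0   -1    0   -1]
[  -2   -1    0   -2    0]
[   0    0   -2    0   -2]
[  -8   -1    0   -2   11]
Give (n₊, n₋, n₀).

Answer: (2, 2, 1)

Derivation:
step 0: pivot 3 → sign +
step 1: pivot -4/3 → sign −
step 2: pivot 3/4 → sign +
step 3: pivot -1 → sign −
step 4: row/col 4 already zero → sign 0
signature = (2, 2, 1)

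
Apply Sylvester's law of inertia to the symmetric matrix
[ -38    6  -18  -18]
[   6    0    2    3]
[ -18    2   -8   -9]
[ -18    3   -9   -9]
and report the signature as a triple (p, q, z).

step 0: pivot -38 → sign −
step 1: pivot 18/19 → sign +
step 2: pivot -2/9 → sign −
step 3: row/col 3 already zero → sign 0
signature = (1, 2, 1)

Answer: (1, 2, 1)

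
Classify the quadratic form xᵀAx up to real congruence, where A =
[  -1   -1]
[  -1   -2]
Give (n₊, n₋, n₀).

step 0: pivot -1 → sign −
step 1: pivot -1 → sign −
signature = (0, 2, 0)

Answer: (0, 2, 0)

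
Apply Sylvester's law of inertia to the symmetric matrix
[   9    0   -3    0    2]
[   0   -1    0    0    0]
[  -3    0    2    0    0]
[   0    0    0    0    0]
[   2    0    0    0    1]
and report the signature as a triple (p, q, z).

Answer: (3, 1, 1)

Derivation:
step 0: pivot 9 → sign +
step 1: pivot -1 → sign −
step 2: pivot 1 → sign +
step 3: pivot 1/9 → sign +
step 4: row/col 4 already zero → sign 0
signature = (3, 1, 1)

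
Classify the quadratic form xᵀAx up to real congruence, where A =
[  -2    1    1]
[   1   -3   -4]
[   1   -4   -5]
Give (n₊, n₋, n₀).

Answer: (1, 2, 0)

Derivation:
step 0: pivot -2 → sign −
step 1: pivot -5/2 → sign −
step 2: pivot 2/5 → sign +
signature = (1, 2, 0)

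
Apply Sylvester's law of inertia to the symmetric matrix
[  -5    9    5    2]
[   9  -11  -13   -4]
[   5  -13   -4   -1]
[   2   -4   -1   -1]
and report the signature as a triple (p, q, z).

Answer: (1, 2, 1)

Derivation:
step 0: pivot -5 → sign −
step 1: pivot 26/5 → sign +
step 2: pivot -27/13 → sign −
step 3: row/col 3 already zero → sign 0
signature = (1, 2, 1)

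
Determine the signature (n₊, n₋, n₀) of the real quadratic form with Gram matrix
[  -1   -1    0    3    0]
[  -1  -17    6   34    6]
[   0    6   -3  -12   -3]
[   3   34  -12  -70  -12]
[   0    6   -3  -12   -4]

Answer: (0, 5, 0)

Derivation:
step 0: pivot -1 → sign −
step 1: pivot -16 → sign −
step 2: pivot -3/4 → sign −
step 3: pivot -3/4 → sign −
step 4: pivot -1 → sign −
signature = (0, 5, 0)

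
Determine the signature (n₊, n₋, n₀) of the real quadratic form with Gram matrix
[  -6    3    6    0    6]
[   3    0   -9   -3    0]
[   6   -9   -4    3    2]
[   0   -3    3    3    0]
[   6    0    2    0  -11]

Answer: (3, 2, 0)

Derivation:
step 0: pivot -6 → sign −
step 1: pivot 3/2 → sign +
step 2: pivot -22 → sign −
step 3: pivot 15/22 → sign +
step 4: pivot 1/5 → sign +
signature = (3, 2, 0)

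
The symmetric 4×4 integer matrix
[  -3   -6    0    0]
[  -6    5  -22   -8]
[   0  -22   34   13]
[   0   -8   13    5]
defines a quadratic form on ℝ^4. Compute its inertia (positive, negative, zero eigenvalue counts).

step 0: pivot -3 → sign −
step 1: pivot 17 → sign +
step 2: pivot 94/17 → sign +
step 3: pivot -3/94 → sign −
signature = (2, 2, 0)

Answer: (2, 2, 0)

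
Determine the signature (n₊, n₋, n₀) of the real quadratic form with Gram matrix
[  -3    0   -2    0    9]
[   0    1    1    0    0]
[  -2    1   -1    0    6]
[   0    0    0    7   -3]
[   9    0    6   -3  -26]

step 0: pivot -3 → sign −
step 1: pivot 1 → sign +
step 2: pivot -2/3 → sign −
step 3: pivot 7 → sign +
step 4: pivot -2/7 → sign −
signature = (2, 3, 0)

Answer: (2, 3, 0)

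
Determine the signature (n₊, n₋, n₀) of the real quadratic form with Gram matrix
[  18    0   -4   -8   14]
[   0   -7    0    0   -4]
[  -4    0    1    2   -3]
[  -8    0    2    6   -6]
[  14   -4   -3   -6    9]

Answer: (4, 1, 0)

Derivation:
step 0: pivot 18 → sign +
step 1: pivot -7 → sign −
step 2: pivot 1/9 → sign +
step 3: pivot 2 → sign +
step 4: pivot 2/7 → sign +
signature = (4, 1, 0)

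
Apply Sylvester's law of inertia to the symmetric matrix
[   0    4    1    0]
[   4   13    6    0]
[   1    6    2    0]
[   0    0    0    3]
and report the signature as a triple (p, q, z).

step 0: pivot 13 → sign +
step 1: pivot -16/13 → sign −
step 2: pivot -3/16 → sign −
step 3: pivot 3 → sign +
signature = (2, 2, 0)

Answer: (2, 2, 0)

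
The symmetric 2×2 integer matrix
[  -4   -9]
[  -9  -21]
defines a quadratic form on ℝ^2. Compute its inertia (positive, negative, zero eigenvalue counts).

Answer: (0, 2, 0)

Derivation:
step 0: pivot -4 → sign −
step 1: pivot -3/4 → sign −
signature = (0, 2, 0)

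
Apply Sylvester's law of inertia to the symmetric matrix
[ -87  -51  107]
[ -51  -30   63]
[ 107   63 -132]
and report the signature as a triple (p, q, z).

Answer: (1, 2, 0)

Derivation:
step 0: pivot -87 → sign −
step 1: pivot -3/29 → sign −
step 2: pivot 1/3 → sign +
signature = (1, 2, 0)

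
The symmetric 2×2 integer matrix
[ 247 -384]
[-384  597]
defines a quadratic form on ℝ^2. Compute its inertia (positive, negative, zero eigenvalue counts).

Answer: (2, 0, 0)

Derivation:
step 0: pivot 247 → sign +
step 1: pivot 3/247 → sign +
signature = (2, 0, 0)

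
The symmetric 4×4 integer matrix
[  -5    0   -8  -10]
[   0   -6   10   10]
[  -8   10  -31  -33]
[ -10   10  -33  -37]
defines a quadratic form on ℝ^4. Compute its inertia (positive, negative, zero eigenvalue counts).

Answer: (0, 4, 0)

Derivation:
step 0: pivot -5 → sign −
step 1: pivot -6 → sign −
step 2: pivot -23/15 → sign −
step 3: pivot -6/23 → sign −
signature = (0, 4, 0)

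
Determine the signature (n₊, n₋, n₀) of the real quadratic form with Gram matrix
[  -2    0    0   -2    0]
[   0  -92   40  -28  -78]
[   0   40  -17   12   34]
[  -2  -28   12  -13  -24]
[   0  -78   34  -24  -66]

step 0: pivot -2 → sign −
step 1: pivot -92 → sign −
step 2: pivot 9/23 → sign +
step 3: pivot -23/9 → sign −
step 4: pivot 3/23 → sign +
signature = (2, 3, 0)

Answer: (2, 3, 0)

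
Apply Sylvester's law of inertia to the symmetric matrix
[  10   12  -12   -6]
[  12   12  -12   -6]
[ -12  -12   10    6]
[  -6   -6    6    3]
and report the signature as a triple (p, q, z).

Answer: (1, 2, 1)

Derivation:
step 0: pivot 10 → sign +
step 1: pivot -12/5 → sign −
step 2: pivot -2 → sign −
step 3: row/col 3 already zero → sign 0
signature = (1, 2, 1)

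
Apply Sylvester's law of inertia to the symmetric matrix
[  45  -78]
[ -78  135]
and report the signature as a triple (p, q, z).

Answer: (1, 1, 0)

Derivation:
step 0: pivot 45 → sign +
step 1: pivot -1/5 → sign −
signature = (1, 1, 0)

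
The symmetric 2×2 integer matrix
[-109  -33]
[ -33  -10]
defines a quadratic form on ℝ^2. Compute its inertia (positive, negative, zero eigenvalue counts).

step 0: pivot -109 → sign −
step 1: pivot -1/109 → sign −
signature = (0, 2, 0)

Answer: (0, 2, 0)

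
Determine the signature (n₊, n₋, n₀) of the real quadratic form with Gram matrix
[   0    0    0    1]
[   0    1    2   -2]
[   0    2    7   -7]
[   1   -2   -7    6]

Answer: (3, 1, 0)

Derivation:
step 0: pivot 1 → sign +
step 1: pivot 3 → sign +
step 2: pivot -1 → sign −
step 3: pivot 1 → sign +
signature = (3, 1, 0)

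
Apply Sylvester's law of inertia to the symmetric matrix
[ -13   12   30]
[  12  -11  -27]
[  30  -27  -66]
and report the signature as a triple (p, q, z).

Answer: (1, 2, 0)

Derivation:
step 0: pivot -13 → sign −
step 1: pivot 1/13 → sign +
step 2: pivot -3 → sign −
signature = (1, 2, 0)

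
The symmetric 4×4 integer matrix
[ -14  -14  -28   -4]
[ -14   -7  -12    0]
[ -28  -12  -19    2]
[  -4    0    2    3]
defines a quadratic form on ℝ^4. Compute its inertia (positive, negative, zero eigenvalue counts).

step 0: pivot -14 → sign −
step 1: pivot 7 → sign +
step 2: pivot 3/7 → sign +
step 3: pivot 1/7 → sign +
signature = (3, 1, 0)

Answer: (3, 1, 0)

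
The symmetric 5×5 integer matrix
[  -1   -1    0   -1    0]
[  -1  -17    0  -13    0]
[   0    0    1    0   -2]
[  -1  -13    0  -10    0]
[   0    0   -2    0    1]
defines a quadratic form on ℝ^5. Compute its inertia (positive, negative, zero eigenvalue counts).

Answer: (1, 3, 1)

Derivation:
step 0: pivot -1 → sign −
step 1: pivot -16 → sign −
step 2: pivot 1 → sign +
step 3: pivot -3 → sign −
step 4: row/col 4 already zero → sign 0
signature = (1, 3, 1)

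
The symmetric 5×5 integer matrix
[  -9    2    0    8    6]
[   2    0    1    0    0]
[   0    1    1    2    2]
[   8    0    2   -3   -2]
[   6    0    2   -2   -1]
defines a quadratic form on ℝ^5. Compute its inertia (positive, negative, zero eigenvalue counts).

step 0: pivot -9 → sign −
step 1: pivot 4/9 → sign +
step 2: pivot -5/4 → sign −
step 3: pivot 1/5 → sign +
step 4: pivot -1 → sign −
signature = (2, 3, 0)

Answer: (2, 3, 0)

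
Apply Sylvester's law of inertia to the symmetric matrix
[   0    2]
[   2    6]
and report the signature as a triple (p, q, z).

Answer: (1, 1, 0)

Derivation:
step 0: pivot 6 → sign +
step 1: pivot -2/3 → sign −
signature = (1, 1, 0)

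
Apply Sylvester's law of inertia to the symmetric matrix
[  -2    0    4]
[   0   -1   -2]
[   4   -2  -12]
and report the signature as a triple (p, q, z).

Answer: (0, 2, 1)

Derivation:
step 0: pivot -2 → sign −
step 1: pivot -1 → sign −
step 2: row/col 2 already zero → sign 0
signature = (0, 2, 1)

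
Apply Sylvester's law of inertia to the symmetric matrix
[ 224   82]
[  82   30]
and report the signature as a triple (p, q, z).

Answer: (1, 1, 0)

Derivation:
step 0: pivot 224 → sign +
step 1: pivot -1/56 → sign −
signature = (1, 1, 0)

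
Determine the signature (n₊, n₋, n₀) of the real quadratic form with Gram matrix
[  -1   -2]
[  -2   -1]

Answer: (1, 1, 0)

Derivation:
step 0: pivot -1 → sign −
step 1: pivot 3 → sign +
signature = (1, 1, 0)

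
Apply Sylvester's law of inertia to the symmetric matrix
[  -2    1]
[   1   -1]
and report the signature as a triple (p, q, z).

step 0: pivot -2 → sign −
step 1: pivot -1/2 → sign −
signature = (0, 2, 0)

Answer: (0, 2, 0)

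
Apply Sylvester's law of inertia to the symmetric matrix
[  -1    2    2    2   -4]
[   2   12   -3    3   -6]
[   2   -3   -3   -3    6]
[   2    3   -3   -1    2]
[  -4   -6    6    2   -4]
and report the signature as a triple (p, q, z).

Answer: (2, 2, 1)

Derivation:
step 0: pivot -1 → sign −
step 1: pivot 16 → sign +
step 2: pivot 15/16 → sign +
step 3: pivot -2/5 → sign −
step 4: row/col 4 already zero → sign 0
signature = (2, 2, 1)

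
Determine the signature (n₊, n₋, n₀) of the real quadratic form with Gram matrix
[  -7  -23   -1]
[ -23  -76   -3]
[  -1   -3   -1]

step 0: pivot -7 → sign −
step 1: pivot -3/7 → sign −
step 2: pivot -2/3 → sign −
signature = (0, 3, 0)

Answer: (0, 3, 0)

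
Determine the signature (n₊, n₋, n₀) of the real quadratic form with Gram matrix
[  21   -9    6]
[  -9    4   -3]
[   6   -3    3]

step 0: pivot 21 → sign +
step 1: pivot 1/7 → sign +
step 2: row/col 2 already zero → sign 0
signature = (2, 0, 1)

Answer: (2, 0, 1)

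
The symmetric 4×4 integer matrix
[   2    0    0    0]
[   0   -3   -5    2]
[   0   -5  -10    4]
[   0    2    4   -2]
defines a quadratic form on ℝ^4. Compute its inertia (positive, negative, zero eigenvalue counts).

Answer: (1, 3, 0)

Derivation:
step 0: pivot 2 → sign +
step 1: pivot -3 → sign −
step 2: pivot -5/3 → sign −
step 3: pivot -2/5 → sign −
signature = (1, 3, 0)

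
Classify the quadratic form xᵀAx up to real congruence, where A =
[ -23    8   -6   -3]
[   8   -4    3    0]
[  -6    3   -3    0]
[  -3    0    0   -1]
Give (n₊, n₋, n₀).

Answer: (1, 3, 0)

Derivation:
step 0: pivot -23 → sign −
step 1: pivot -28/23 → sign −
step 2: pivot -3/4 → sign −
step 3: pivot 2/7 → sign +
signature = (1, 3, 0)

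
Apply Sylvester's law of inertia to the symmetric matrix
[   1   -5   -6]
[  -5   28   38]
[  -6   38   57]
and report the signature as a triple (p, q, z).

Answer: (2, 1, 0)

Derivation:
step 0: pivot 1 → sign +
step 1: pivot 3 → sign +
step 2: pivot -1/3 → sign −
signature = (2, 1, 0)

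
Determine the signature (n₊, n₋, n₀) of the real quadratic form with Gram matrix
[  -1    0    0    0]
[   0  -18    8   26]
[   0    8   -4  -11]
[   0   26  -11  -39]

step 0: pivot -1 → sign −
step 1: pivot -18 → sign −
step 2: pivot -4/9 → sign −
step 3: pivot -3/4 → sign −
signature = (0, 4, 0)

Answer: (0, 4, 0)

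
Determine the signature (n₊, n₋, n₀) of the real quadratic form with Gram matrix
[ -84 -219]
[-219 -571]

step 0: pivot -84 → sign −
step 1: pivot -1/28 → sign −
signature = (0, 2, 0)

Answer: (0, 2, 0)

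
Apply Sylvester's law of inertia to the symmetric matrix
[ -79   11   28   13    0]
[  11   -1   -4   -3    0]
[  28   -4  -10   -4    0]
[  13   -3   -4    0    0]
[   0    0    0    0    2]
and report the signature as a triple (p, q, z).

step 0: pivot -79 → sign −
step 1: pivot 42/79 → sign +
step 2: pivot -2/21 → sign −
step 3: pivot 1 → sign +
step 4: pivot 2 → sign +
signature = (3, 2, 0)

Answer: (3, 2, 0)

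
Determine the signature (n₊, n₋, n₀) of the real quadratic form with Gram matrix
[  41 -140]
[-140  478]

Answer: (1, 1, 0)

Derivation:
step 0: pivot 41 → sign +
step 1: pivot -2/41 → sign −
signature = (1, 1, 0)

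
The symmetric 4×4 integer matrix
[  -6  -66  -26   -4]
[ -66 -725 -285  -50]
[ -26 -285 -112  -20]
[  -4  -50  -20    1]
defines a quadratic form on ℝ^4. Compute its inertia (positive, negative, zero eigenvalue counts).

Answer: (2, 2, 0)

Derivation:
step 0: pivot -6 → sign −
step 1: pivot 1 → sign +
step 2: pivot -1/3 → sign −
step 3: pivot 1 → sign +
signature = (2, 2, 0)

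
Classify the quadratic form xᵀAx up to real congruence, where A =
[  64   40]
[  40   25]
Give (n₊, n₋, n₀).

Answer: (1, 0, 1)

Derivation:
step 0: pivot 64 → sign +
step 1: row/col 1 already zero → sign 0
signature = (1, 0, 1)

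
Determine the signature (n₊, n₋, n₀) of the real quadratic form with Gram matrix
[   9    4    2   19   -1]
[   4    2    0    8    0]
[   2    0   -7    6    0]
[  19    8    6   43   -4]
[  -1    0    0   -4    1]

step 0: pivot 9 → sign +
step 1: pivot 2/9 → sign +
step 2: pivot -11 → sign −
step 3: pivot 2 → sign +
step 4: pivot -3/22 → sign −
signature = (3, 2, 0)

Answer: (3, 2, 0)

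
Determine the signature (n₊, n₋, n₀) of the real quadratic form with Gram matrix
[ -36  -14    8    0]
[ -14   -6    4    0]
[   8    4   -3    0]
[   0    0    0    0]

Answer: (1, 2, 1)

Derivation:
step 0: pivot -36 → sign −
step 1: pivot -5/9 → sign −
step 2: pivot 1/5 → sign +
step 3: row/col 3 already zero → sign 0
signature = (1, 2, 1)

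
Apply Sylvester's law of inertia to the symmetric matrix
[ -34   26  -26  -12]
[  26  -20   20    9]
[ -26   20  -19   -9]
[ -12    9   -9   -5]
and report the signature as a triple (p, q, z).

Answer: (1, 3, 0)

Derivation:
step 0: pivot -34 → sign −
step 1: pivot -2/17 → sign −
step 2: pivot 1 → sign +
step 3: pivot -1/2 → sign −
signature = (1, 3, 0)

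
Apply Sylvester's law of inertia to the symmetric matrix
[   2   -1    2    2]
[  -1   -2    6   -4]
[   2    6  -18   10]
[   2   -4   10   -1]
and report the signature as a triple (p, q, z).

Answer: (2, 2, 0)

Derivation:
step 0: pivot 2 → sign +
step 1: pivot -5/2 → sign −
step 2: pivot -2/5 → sign −
step 3: pivot 1 → sign +
signature = (2, 2, 0)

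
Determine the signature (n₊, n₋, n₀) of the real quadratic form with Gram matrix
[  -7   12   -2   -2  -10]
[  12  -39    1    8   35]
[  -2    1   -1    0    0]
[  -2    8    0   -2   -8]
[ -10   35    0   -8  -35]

step 0: pivot -7 → sign −
step 1: pivot -129/7 → sign −
step 2: pivot -14/129 → sign −
step 3: pivot -2/7 → sign −
step 4: pivot 3/2 → sign +
signature = (1, 4, 0)

Answer: (1, 4, 0)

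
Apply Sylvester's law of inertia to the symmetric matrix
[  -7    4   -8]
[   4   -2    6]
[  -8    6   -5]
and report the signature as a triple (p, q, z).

step 0: pivot -7 → sign −
step 1: pivot 2/7 → sign +
step 2: pivot -3 → sign −
signature = (1, 2, 0)

Answer: (1, 2, 0)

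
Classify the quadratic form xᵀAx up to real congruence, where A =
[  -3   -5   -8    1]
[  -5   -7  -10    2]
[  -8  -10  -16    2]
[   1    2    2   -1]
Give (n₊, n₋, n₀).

step 0: pivot -3 → sign −
step 1: pivot 4/3 → sign +
step 2: pivot -3 → sign −
step 3: row/col 3 already zero → sign 0
signature = (1, 2, 1)

Answer: (1, 2, 1)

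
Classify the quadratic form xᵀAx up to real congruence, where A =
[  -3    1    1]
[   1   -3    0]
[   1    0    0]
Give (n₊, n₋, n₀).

step 0: pivot -3 → sign −
step 1: pivot -8/3 → sign −
step 2: pivot 3/8 → sign +
signature = (1, 2, 0)

Answer: (1, 2, 0)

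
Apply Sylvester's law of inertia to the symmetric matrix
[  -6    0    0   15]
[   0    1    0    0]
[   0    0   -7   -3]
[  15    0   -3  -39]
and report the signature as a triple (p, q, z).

Answer: (1, 3, 0)

Derivation:
step 0: pivot -6 → sign −
step 1: pivot 1 → sign +
step 2: pivot -7 → sign −
step 3: pivot -3/14 → sign −
signature = (1, 3, 0)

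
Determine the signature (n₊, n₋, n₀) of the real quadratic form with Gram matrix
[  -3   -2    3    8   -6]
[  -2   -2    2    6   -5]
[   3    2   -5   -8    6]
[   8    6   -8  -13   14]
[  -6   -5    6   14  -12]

step 0: pivot -3 → sign −
step 1: pivot -2/3 → sign −
step 2: pivot -2 → sign −
step 3: pivot 9 → sign +
step 4: pivot 1/2 → sign +
signature = (2, 3, 0)

Answer: (2, 3, 0)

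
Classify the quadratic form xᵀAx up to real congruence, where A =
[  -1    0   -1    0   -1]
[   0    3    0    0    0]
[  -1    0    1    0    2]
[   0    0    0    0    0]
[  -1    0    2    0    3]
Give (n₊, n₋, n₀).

step 0: pivot -1 → sign −
step 1: pivot 3 → sign +
step 2: pivot 2 → sign +
step 3: pivot -1/2 → sign −
step 4: row/col 4 already zero → sign 0
signature = (2, 2, 1)

Answer: (2, 2, 1)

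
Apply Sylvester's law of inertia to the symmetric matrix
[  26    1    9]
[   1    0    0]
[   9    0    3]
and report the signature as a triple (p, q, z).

Answer: (2, 1, 0)

Derivation:
step 0: pivot 26 → sign +
step 1: pivot -1/26 → sign −
step 2: pivot 3 → sign +
signature = (2, 1, 0)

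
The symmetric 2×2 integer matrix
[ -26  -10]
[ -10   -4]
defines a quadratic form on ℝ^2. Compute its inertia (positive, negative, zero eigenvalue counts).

step 0: pivot -26 → sign −
step 1: pivot -2/13 → sign −
signature = (0, 2, 0)

Answer: (0, 2, 0)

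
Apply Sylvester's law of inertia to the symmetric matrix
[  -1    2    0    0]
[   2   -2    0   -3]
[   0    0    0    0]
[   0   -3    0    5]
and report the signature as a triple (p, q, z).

Answer: (2, 1, 1)

Derivation:
step 0: pivot -1 → sign −
step 1: pivot 2 → sign +
step 2: pivot 1/2 → sign +
step 3: row/col 3 already zero → sign 0
signature = (2, 1, 1)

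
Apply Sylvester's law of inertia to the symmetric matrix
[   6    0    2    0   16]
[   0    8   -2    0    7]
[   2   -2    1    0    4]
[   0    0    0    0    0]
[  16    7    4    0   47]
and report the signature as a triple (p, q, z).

step 0: pivot 6 → sign +
step 1: pivot 8 → sign +
step 2: pivot -1/6 → sign −
step 3: pivot -3/4 → sign −
step 4: row/col 4 already zero → sign 0
signature = (2, 2, 1)

Answer: (2, 2, 1)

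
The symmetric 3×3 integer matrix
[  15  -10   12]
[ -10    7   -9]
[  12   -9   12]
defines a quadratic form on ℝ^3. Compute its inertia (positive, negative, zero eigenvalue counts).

step 0: pivot 15 → sign +
step 1: pivot 1/3 → sign +
step 2: pivot -3/5 → sign −
signature = (2, 1, 0)

Answer: (2, 1, 0)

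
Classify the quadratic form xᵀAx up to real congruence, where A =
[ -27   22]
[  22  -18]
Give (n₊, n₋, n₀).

Answer: (0, 2, 0)

Derivation:
step 0: pivot -27 → sign −
step 1: pivot -2/27 → sign −
signature = (0, 2, 0)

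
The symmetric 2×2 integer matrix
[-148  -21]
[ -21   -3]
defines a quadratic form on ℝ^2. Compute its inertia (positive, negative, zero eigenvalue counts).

Answer: (0, 2, 0)

Derivation:
step 0: pivot -148 → sign −
step 1: pivot -3/148 → sign −
signature = (0, 2, 0)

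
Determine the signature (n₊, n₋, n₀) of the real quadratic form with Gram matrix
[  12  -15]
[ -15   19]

Answer: (2, 0, 0)

Derivation:
step 0: pivot 12 → sign +
step 1: pivot 1/4 → sign +
signature = (2, 0, 0)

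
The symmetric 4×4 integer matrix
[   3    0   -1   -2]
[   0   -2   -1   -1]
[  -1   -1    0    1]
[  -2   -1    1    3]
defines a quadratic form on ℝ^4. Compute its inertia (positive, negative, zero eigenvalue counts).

Answer: (2, 2, 0)

Derivation:
step 0: pivot 3 → sign +
step 1: pivot -2 → sign −
step 2: pivot 1/6 → sign +
step 3: pivot -2 → sign −
signature = (2, 2, 0)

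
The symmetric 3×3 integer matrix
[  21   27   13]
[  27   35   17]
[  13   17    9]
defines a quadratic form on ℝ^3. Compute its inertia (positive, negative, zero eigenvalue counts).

Answer: (3, 0, 0)

Derivation:
step 0: pivot 21 → sign +
step 1: pivot 2/7 → sign +
step 2: pivot 2/3 → sign +
signature = (3, 0, 0)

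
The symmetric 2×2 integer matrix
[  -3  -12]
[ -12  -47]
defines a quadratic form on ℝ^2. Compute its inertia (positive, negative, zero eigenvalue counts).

Answer: (1, 1, 0)

Derivation:
step 0: pivot -3 → sign −
step 1: pivot 1 → sign +
signature = (1, 1, 0)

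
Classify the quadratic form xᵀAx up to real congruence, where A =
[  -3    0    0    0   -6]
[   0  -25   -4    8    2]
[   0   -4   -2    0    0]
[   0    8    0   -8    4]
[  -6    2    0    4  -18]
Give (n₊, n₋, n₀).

step 0: pivot -3 → sign −
step 1: pivot -25 → sign −
step 2: pivot -34/25 → sign −
step 3: pivot -72/17 → sign −
step 4: row/col 4 already zero → sign 0
signature = (0, 4, 1)

Answer: (0, 4, 1)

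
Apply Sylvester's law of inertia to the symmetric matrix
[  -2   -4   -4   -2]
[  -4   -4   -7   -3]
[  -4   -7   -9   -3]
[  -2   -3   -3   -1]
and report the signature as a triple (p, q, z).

step 0: pivot -2 → sign −
step 1: pivot 4 → sign +
step 2: pivot -5/4 → sign −
step 3: pivot 6/5 → sign +
signature = (2, 2, 0)

Answer: (2, 2, 0)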